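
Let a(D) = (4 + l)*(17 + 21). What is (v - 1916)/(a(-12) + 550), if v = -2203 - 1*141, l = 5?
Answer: -1065/223 ≈ -4.7758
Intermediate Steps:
v = -2344 (v = -2203 - 141 = -2344)
a(D) = 342 (a(D) = (4 + 5)*(17 + 21) = 9*38 = 342)
(v - 1916)/(a(-12) + 550) = (-2344 - 1916)/(342 + 550) = -4260/892 = -4260*1/892 = -1065/223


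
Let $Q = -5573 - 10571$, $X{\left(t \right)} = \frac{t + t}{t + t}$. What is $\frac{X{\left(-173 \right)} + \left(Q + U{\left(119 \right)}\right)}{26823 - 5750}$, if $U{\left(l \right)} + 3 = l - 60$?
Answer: $- \frac{16087}{21073} \approx -0.76339$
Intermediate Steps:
$X{\left(t \right)} = 1$ ($X{\left(t \right)} = \frac{2 t}{2 t} = 2 t \frac{1}{2 t} = 1$)
$U{\left(l \right)} = -63 + l$ ($U{\left(l \right)} = -3 + \left(l - 60\right) = -3 + \left(-60 + l\right) = -63 + l$)
$Q = -16144$
$\frac{X{\left(-173 \right)} + \left(Q + U{\left(119 \right)}\right)}{26823 - 5750} = \frac{1 + \left(-16144 + \left(-63 + 119\right)\right)}{26823 - 5750} = \frac{1 + \left(-16144 + 56\right)}{21073} = \left(1 - 16088\right) \frac{1}{21073} = \left(-16087\right) \frac{1}{21073} = - \frac{16087}{21073}$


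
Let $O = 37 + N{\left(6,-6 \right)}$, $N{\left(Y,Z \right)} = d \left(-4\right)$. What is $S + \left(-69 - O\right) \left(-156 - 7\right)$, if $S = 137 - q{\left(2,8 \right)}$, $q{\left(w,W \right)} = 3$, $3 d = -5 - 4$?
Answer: $19368$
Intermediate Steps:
$d = -3$ ($d = \frac{-5 - 4}{3} = \frac{1}{3} \left(-9\right) = -3$)
$N{\left(Y,Z \right)} = 12$ ($N{\left(Y,Z \right)} = \left(-3\right) \left(-4\right) = 12$)
$O = 49$ ($O = 37 + 12 = 49$)
$S = 134$ ($S = 137 - 3 = 134$)
$S + \left(-69 - O\right) \left(-156 - 7\right) = 134 + \left(-69 - 49\right) \left(-156 - 7\right) = 134 - -19234 = 134 + 19234 = 19368$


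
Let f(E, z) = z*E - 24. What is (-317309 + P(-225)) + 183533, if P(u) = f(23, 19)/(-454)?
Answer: -60734717/454 ≈ -1.3378e+5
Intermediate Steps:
f(E, z) = -24 + E*z (f(E, z) = E*z - 24 = -24 + E*z)
P(u) = -413/454 (P(u) = (-24 + 23*19)/(-454) = (-24 + 437)*(-1/454) = 413*(-1/454) = -413/454)
(-317309 + P(-225)) + 183533 = (-317309 - 413/454) + 183533 = -144058699/454 + 183533 = -60734717/454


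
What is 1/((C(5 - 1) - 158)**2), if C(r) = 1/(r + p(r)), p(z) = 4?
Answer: 64/1595169 ≈ 4.0121e-5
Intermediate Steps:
C(r) = 1/(4 + r) (C(r) = 1/(r + 4) = 1/(4 + r))
1/((C(5 - 1) - 158)**2) = 1/((1/(4 + (5 - 1)) - 158)**2) = 1/((1/(4 + 4) - 158)**2) = 1/((1/8 - 158)**2) = 1/((-1263/8)**2) = 1/(1595169/64) = 64/1595169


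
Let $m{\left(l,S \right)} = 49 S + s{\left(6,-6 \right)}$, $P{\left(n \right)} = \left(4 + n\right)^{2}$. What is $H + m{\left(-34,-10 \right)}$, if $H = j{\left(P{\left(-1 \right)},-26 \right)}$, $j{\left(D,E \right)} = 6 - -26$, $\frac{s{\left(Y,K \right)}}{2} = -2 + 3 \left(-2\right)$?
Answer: $-474$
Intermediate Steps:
$s{\left(Y,K \right)} = -16$ ($s{\left(Y,K \right)} = 2 \left(-2 + 3 \left(-2\right)\right) = 2 \left(-2 - 6\right) = 2 \left(-8\right) = -16$)
$m{\left(l,S \right)} = -16 + 49 S$ ($m{\left(l,S \right)} = 49 S - 16 = -16 + 49 S$)
$j{\left(D,E \right)} = 32$ ($j{\left(D,E \right)} = 6 + 26 = 32$)
$H = 32$
$H + m{\left(-34,-10 \right)} = 32 + \left(-16 + 49 \left(-10\right)\right) = 32 - 506 = -474$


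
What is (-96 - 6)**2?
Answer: 10404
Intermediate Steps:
(-96 - 6)**2 = (-102)**2 = 10404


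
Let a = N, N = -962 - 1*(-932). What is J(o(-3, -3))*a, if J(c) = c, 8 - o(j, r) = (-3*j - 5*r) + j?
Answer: 390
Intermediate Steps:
o(j, r) = 8 + 2*j + 5*r (o(j, r) = 8 - ((-3*j - 5*r) + j) = 8 - ((-5*r - 3*j) + j) = 8 - (-5*r - 2*j) = 8 + (2*j + 5*r) = 8 + 2*j + 5*r)
N = -30 (N = -962 + 932 = -30)
a = -30
J(o(-3, -3))*a = (8 + 2*(-3) + 5*(-3))*(-30) = (8 - 6 - 15)*(-30) = -13*(-30) = 390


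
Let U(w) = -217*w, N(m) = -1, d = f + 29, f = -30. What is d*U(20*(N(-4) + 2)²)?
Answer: 4340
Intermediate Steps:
d = -1 (d = -30 + 29 = -1)
d*U(20*(N(-4) + 2)²) = -(-217)*20*(-1 + 2)² = -(-217)*20*1² = -(-217)*20*1 = -(-217)*20 = -1*(-4340) = 4340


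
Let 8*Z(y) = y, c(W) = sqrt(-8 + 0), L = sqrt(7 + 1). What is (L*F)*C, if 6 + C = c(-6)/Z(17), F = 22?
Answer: -264*sqrt(2) + 1408*I/17 ≈ -373.35 + 82.823*I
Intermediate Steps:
L = 2*sqrt(2) (L = sqrt(8) = 2*sqrt(2) ≈ 2.8284)
c(W) = 2*I*sqrt(2) (c(W) = sqrt(-8) = 2*I*sqrt(2))
Z(y) = y/8
C = -6 + 16*I*sqrt(2)/17 (C = -6 + (2*I*sqrt(2))/(((1/8)*17)) = -6 + (2*I*sqrt(2))/(17/8) = -6 + (2*I*sqrt(2))*(8/17) = -6 + 16*I*sqrt(2)/17 ≈ -6.0 + 1.331*I)
(L*F)*C = ((2*sqrt(2))*22)*(-6 + 16*I*sqrt(2)/17) = (44*sqrt(2))*(-6 + 16*I*sqrt(2)/17) = 44*sqrt(2)*(-6 + 16*I*sqrt(2)/17)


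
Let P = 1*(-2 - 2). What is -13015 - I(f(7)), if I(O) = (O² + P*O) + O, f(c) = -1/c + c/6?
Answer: -22954891/1764 ≈ -13013.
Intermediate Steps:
f(c) = -1/c + c/6 (f(c) = -1/c + c*(⅙) = -1/c + c/6)
P = -4 (P = 1*(-4) = -4)
I(O) = O² - 3*O (I(O) = (O² - 4*O) + O = O² - 3*O)
-13015 - I(f(7)) = -13015 - (-1/7 + (⅙)*7)*(-3 + (-1/7 + (⅙)*7)) = -13015 - (-1*⅐ + 7/6)*(-3 + (-1*⅐ + 7/6)) = -13015 - (-⅐ + 7/6)*(-3 + (-⅐ + 7/6)) = -13015 - 43*(-3 + 43/42)/42 = -13015 - 43*(-83)/(42*42) = -13015 - 1*(-3569/1764) = -13015 + 3569/1764 = -22954891/1764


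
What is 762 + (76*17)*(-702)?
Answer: -906222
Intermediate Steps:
762 + (76*17)*(-702) = 762 + 1292*(-702) = 762 - 906984 = -906222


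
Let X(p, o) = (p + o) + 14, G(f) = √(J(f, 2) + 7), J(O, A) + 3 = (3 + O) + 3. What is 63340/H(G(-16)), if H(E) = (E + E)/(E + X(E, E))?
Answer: 95010 - 221690*I*√6/3 ≈ 95010.0 - 1.8101e+5*I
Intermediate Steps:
J(O, A) = 3 + O (J(O, A) = -3 + ((3 + O) + 3) = -3 + (6 + O) = 3 + O)
G(f) = √(10 + f) (G(f) = √((3 + f) + 7) = √(10 + f))
X(p, o) = 14 + o + p (X(p, o) = (o + p) + 14 = 14 + o + p)
H(E) = 2*E/(14 + 3*E) (H(E) = (E + E)/(E + (14 + E + E)) = (2*E)/(E + (14 + 2*E)) = (2*E)/(14 + 3*E) = 2*E/(14 + 3*E))
63340/H(G(-16)) = 63340/((2*√(10 - 16)/(14 + 3*√(10 - 16)))) = 63340/((2*√(-6)/(14 + 3*√(-6)))) = 63340/((2*(I*√6)/(14 + 3*(I*√6)))) = 63340/((2*(I*√6)/(14 + 3*I*√6))) = 63340/((2*I*√6/(14 + 3*I*√6))) = 63340*(-I*√6*(14 + 3*I*√6)/12) = -15835*I*√6*(14 + 3*I*√6)/3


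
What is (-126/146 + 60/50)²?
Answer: 15129/133225 ≈ 0.11356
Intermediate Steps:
(-126/146 + 60/50)² = (-126*1/146 + 60*(1/50))² = (-63/73 + 6/5)² = (123/365)² = 15129/133225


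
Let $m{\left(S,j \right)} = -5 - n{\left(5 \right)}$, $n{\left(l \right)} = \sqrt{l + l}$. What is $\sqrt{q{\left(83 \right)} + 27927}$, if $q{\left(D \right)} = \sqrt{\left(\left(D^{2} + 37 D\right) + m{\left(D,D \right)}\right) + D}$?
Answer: $\sqrt{27927 + \sqrt{10038 - \sqrt{10}}} \approx 167.41$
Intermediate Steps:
$n{\left(l \right)} = \sqrt{2} \sqrt{l}$ ($n{\left(l \right)} = \sqrt{2 l} = \sqrt{2} \sqrt{l}$)
$m{\left(S,j \right)} = -5 - \sqrt{10}$ ($m{\left(S,j \right)} = -5 - \sqrt{2} \sqrt{5} = -5 - \sqrt{10}$)
$q{\left(D \right)} = \sqrt{-5 + D^{2} - \sqrt{10} + 38 D}$ ($q{\left(D \right)} = \sqrt{\left(\left(D^{2} + 37 D\right) - \left(5 + \sqrt{10}\right)\right) + D} = \sqrt{\left(-5 + D^{2} - \sqrt{10} + 37 D\right) + D} = \sqrt{-5 + D^{2} - \sqrt{10} + 38 D}$)
$\sqrt{q{\left(83 \right)} + 27927} = \sqrt{\sqrt{-5 + 83^{2} - \sqrt{10} + 38 \cdot 83} + 27927} = \sqrt{\sqrt{-5 + 6889 - \sqrt{10} + 3154} + 27927} = \sqrt{\sqrt{10038 - \sqrt{10}} + 27927} = \sqrt{27927 + \sqrt{10038 - \sqrt{10}}}$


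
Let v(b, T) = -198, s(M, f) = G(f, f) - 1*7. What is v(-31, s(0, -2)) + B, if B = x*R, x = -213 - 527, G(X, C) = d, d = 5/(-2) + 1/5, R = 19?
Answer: -14258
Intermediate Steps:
d = -23/10 (d = 5*(-½) + 1*(⅕) = -5/2 + ⅕ = -23/10 ≈ -2.3000)
G(X, C) = -23/10
x = -740
s(M, f) = -93/10 (s(M, f) = -23/10 - 1*7 = -23/10 - 7 = -93/10)
B = -14060 (B = -740*19 = -14060)
v(-31, s(0, -2)) + B = -198 - 14060 = -14258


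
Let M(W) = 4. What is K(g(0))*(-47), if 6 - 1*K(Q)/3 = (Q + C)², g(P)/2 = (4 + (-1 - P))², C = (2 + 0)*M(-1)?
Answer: 94470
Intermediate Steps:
C = 8 (C = (2 + 0)*4 = 2*4 = 8)
g(P) = 2*(3 - P)² (g(P) = 2*(4 + (-1 - P))² = 2*(3 - P)²)
K(Q) = 18 - 3*(8 + Q)² (K(Q) = 18 - 3*(Q + 8)² = 18 - 3*(8 + Q)²)
K(g(0))*(-47) = (18 - 3*(8 + 2*(-3 + 0)²)²)*(-47) = (18 - 3*(8 + 2*(-3)²)²)*(-47) = (18 - 3*(8 + 2*9)²)*(-47) = (18 - 3*(8 + 18)²)*(-47) = (18 - 3*26²)*(-47) = (18 - 3*676)*(-47) = (18 - 2028)*(-47) = -2010*(-47) = 94470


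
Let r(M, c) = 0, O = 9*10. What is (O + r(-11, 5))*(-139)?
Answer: -12510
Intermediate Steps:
O = 90
(O + r(-11, 5))*(-139) = (90 + 0)*(-139) = 90*(-139) = -12510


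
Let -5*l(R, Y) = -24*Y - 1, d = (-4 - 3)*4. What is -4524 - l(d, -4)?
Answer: -4505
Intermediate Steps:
d = -28 (d = -7*4 = -28)
l(R, Y) = ⅕ + 24*Y/5 (l(R, Y) = -(-24*Y - 1)/5 = -(-1 - 24*Y)/5 = ⅕ + 24*Y/5)
-4524 - l(d, -4) = -4524 - (⅕ + (24/5)*(-4)) = -4524 - (⅕ - 96/5) = -4524 - 1*(-19) = -4524 + 19 = -4505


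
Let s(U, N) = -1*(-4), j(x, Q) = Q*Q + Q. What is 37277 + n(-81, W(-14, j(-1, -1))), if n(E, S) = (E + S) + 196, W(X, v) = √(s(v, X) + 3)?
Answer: 37392 + √7 ≈ 37395.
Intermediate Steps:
j(x, Q) = Q + Q² (j(x, Q) = Q² + Q = Q + Q²)
s(U, N) = 4
W(X, v) = √7 (W(X, v) = √(4 + 3) = √7)
n(E, S) = 196 + E + S
37277 + n(-81, W(-14, j(-1, -1))) = 37277 + (196 - 81 + √7) = 37277 + (115 + √7) = 37392 + √7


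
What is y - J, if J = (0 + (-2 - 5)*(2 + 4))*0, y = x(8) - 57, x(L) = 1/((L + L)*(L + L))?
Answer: -14591/256 ≈ -56.996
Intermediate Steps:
x(L) = 1/(4*L²) (x(L) = 1/((2*L)*(2*L)) = 1/(4*L²))
y = -14591/256 (y = (¼)/8² - 57 = (¼)*(1/64) - 57 = 1/256 - 57 = -14591/256 ≈ -56.996)
J = 0 (J = (0 - 7*6)*0 = (0 - 42)*0 = -42*0 = 0)
y - J = -14591/256 - 1*0 = -14591/256 + 0 = -14591/256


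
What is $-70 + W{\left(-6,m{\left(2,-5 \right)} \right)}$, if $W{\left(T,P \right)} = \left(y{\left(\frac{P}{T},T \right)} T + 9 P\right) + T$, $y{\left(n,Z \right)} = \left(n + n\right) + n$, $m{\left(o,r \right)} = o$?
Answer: $-52$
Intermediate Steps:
$y{\left(n,Z \right)} = 3 n$ ($y{\left(n,Z \right)} = 2 n + n = 3 n$)
$W{\left(T,P \right)} = T + 12 P$ ($W{\left(T,P \right)} = \left(3 \frac{P}{T} T + 9 P\right) + T = \left(\frac{3 P}{T} T + 9 P\right) + T = \left(3 P + 9 P\right) + T = 12 P + T = T + 12 P$)
$-70 + W{\left(-6,m{\left(2,-5 \right)} \right)} = -70 + \left(-6 + 12 \cdot 2\right) = -70 + \left(-6 + 24\right) = -70 + 18 = -52$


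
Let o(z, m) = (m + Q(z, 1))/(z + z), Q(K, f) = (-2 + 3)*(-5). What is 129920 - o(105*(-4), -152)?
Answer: 109132643/840 ≈ 1.2992e+5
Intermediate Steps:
Q(K, f) = -5 (Q(K, f) = 1*(-5) = -5)
o(z, m) = (-5 + m)/(2*z) (o(z, m) = (m - 5)/(z + z) = (-5 + m)/((2*z)) = (-5 + m)*(1/(2*z)) = (-5 + m)/(2*z))
129920 - o(105*(-4), -152) = 129920 - (-5 - 152)/(2*(105*(-4))) = 129920 - (-157)/(2*(-420)) = 129920 - (-1)*(-157)/(2*420) = 129920 - 1*157/840 = 129920 - 157/840 = 109132643/840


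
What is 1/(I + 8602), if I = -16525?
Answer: -1/7923 ≈ -0.00012621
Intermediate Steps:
1/(I + 8602) = 1/(-16525 + 8602) = 1/(-7923) = -1/7923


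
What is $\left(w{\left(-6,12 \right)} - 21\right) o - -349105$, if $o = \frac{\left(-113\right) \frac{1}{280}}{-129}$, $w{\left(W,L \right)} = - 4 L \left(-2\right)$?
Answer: $\frac{840645405}{2408} \approx 3.4911 \cdot 10^{5}$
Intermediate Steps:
$w{\left(W,L \right)} = 8 L$
$o = \frac{113}{36120}$ ($o = \left(-113\right) \frac{1}{280} \left(- \frac{1}{129}\right) = \left(- \frac{113}{280}\right) \left(- \frac{1}{129}\right) = \frac{113}{36120} \approx 0.0031285$)
$\left(w{\left(-6,12 \right)} - 21\right) o - -349105 = \left(8 \cdot 12 - 21\right) \frac{113}{36120} - -349105 = \left(96 - 21\right) \frac{113}{36120} + 349105 = 75 \cdot \frac{113}{36120} + 349105 = \frac{565}{2408} + 349105 = \frac{840645405}{2408}$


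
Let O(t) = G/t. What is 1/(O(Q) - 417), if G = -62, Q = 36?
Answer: -18/7537 ≈ -0.0023882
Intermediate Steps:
O(t) = -62/t
1/(O(Q) - 417) = 1/(-62/36 - 417) = 1/(-62*1/36 - 417) = 1/(-31/18 - 417) = 1/(-7537/18) = -18/7537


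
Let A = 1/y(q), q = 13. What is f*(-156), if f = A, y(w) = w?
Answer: -12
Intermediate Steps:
A = 1/13 ≈ 0.076923
f = 1/13 ≈ 0.076923
f*(-156) = (1/13)*(-156) = -12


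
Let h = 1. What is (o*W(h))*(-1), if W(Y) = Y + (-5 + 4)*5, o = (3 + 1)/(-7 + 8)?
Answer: 16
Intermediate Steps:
o = 4 (o = 4/1 = 4*1 = 4)
W(Y) = -5 + Y (W(Y) = Y - 1*5 = Y - 5 = -5 + Y)
(o*W(h))*(-1) = (4*(-5 + 1))*(-1) = (4*(-4))*(-1) = -16*(-1) = 16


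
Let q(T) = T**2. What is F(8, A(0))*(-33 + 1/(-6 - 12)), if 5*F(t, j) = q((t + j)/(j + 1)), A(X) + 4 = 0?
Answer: -952/81 ≈ -11.753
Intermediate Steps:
A(X) = -4 (A(X) = -4 + 0 = -4)
F(t, j) = (j + t)**2/(5*(1 + j)**2) (F(t, j) = ((t + j)/(j + 1))**2/5 = ((j + t)/(1 + j))**2/5 = ((j + t)**2/(1 + j)**2)/5 = (j + t)**2/(5*(1 + j)**2))
F(8, A(0))*(-33 + 1/(-6 - 12)) = ((-4 + 8)**2/(5*(1 - 4)**2))*(-33 + 1/(-6 - 12)) = ((1/5)*4**2/(-3)**2)*(-33 + 1/(-18)) = ((1/5)*(1/9)*16)*(-33 - 1/18) = (16/45)*(-595/18) = -952/81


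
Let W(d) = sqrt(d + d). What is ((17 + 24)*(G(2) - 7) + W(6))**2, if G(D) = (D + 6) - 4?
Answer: 15141 - 492*sqrt(3) ≈ 14289.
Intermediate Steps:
W(d) = sqrt(2)*sqrt(d) (W(d) = sqrt(2*d) = sqrt(2)*sqrt(d))
G(D) = 2 + D (G(D) = (6 + D) - 4 = 2 + D)
((17 + 24)*(G(2) - 7) + W(6))**2 = ((17 + 24)*((2 + 2) - 7) + sqrt(2)*sqrt(6))**2 = (41*(4 - 7) + 2*sqrt(3))**2 = (41*(-3) + 2*sqrt(3))**2 = (-123 + 2*sqrt(3))**2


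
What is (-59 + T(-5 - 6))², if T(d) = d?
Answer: 4900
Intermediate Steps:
(-59 + T(-5 - 6))² = (-59 + (-5 - 6))² = (-59 - 11)² = (-70)² = 4900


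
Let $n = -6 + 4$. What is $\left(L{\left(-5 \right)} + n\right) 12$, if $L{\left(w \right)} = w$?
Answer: $-84$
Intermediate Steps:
$n = -2$
$\left(L{\left(-5 \right)} + n\right) 12 = \left(-5 - 2\right) 12 = \left(-7\right) 12 = -84$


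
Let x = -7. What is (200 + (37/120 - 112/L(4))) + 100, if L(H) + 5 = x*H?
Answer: 133629/440 ≈ 303.70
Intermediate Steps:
L(H) = -5 - 7*H
(200 + (37/120 - 112/L(4))) + 100 = (200 + (37/120 - 112/(-5 - 7*4))) + 100 = (200 + (37*(1/120) - 112/(-5 - 28))) + 100 = (200 + (37/120 - 112/(-33))) + 100 = (200 + (37/120 - 112*(-1/33))) + 100 = (200 + (37/120 + 112/33)) + 100 = (200 + 1629/440) + 100 = 89629/440 + 100 = 133629/440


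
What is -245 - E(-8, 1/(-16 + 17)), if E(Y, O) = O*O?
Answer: -246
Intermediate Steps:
E(Y, O) = O²
-245 - E(-8, 1/(-16 + 17)) = -245 - (1/(-16 + 17))² = -245 - (1/1)² = -245 - 1*1² = -245 - 1*1 = -245 - 1 = -246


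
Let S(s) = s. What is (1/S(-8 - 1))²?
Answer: 1/81 ≈ 0.012346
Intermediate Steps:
(1/S(-8 - 1))² = (1/(-8 - 1))² = (1/(-9))² = (-⅑)² = 1/81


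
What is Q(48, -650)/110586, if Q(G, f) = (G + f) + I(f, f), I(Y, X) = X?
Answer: -626/55293 ≈ -0.011321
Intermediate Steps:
Q(G, f) = G + 2*f (Q(G, f) = (G + f) + f = G + 2*f)
Q(48, -650)/110586 = (48 + 2*(-650))/110586 = (48 - 1300)*(1/110586) = -1252*1/110586 = -626/55293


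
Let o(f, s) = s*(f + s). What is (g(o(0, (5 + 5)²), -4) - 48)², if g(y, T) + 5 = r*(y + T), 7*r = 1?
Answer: 1890625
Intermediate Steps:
r = ⅐ (r = (⅐)*1 = ⅐ ≈ 0.14286)
g(y, T) = -5 + T/7 + y/7 (g(y, T) = -5 + (y + T)/7 = -5 + (T + y)/7 = -5 + (T/7 + y/7) = -5 + T/7 + y/7)
(g(o(0, (5 + 5)²), -4) - 48)² = ((-5 + (⅐)*(-4) + ((5 + 5)²*(0 + (5 + 5)²))/7) - 48)² = ((-5 - 4/7 + (10²*(0 + 10²))/7) - 48)² = ((-5 - 4/7 + (100*(0 + 100))/7) - 48)² = ((-5 - 4/7 + (100*100)/7) - 48)² = ((-5 - 4/7 + (⅐)*10000) - 48)² = ((-5 - 4/7 + 10000/7) - 48)² = (1423 - 48)² = 1375² = 1890625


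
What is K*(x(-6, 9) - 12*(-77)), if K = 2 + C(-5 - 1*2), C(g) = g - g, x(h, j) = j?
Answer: 1866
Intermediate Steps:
C(g) = 0
K = 2 (K = 2 + 0 = 2)
K*(x(-6, 9) - 12*(-77)) = 2*(9 - 12*(-77)) = 2*(9 + 924) = 2*933 = 1866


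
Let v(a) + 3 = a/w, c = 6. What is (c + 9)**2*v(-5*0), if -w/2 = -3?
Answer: -675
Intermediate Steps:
w = 6 (w = -2*(-3) = 6)
v(a) = -3 + a/6
(c + 9)**2*v(-5*0) = (6 + 9)**2*(-3 + (-5*0)/6) = 15**2*(-3 + (1/6)*0) = 225*(-3 + 0) = 225*(-3) = -675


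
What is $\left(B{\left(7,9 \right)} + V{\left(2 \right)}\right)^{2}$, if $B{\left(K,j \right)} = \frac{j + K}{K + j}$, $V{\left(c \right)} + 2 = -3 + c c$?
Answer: $0$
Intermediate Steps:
$V{\left(c \right)} = -5 + c^{2}$ ($V{\left(c \right)} = -2 + \left(-3 + c c\right) = -2 + \left(-3 + c^{2}\right) = -5 + c^{2}$)
$B{\left(K,j \right)} = 1$ ($B{\left(K,j \right)} = \frac{K + j}{K + j} = 1$)
$\left(B{\left(7,9 \right)} + V{\left(2 \right)}\right)^{2} = \left(1 - \left(5 - 2^{2}\right)\right)^{2} = \left(1 + \left(-5 + 4\right)\right)^{2} = \left(1 - 1\right)^{2} = 0^{2} = 0$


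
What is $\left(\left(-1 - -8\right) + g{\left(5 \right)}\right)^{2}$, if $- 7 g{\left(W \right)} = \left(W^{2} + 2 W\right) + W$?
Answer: $\frac{81}{49} \approx 1.6531$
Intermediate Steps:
$g{\left(W \right)} = - \frac{3 W}{7} - \frac{W^{2}}{7}$ ($g{\left(W \right)} = - \frac{\left(W^{2} + 2 W\right) + W}{7} = - \frac{W^{2} + 3 W}{7} = - \frac{3 W}{7} - \frac{W^{2}}{7}$)
$\left(\left(-1 - -8\right) + g{\left(5 \right)}\right)^{2} = \left(\left(-1 - -8\right) - \frac{5 \left(3 + 5\right)}{7}\right)^{2} = \left(\left(-1 + 8\right) - \frac{5}{7} \cdot 8\right)^{2} = \left(7 - \frac{40}{7}\right)^{2} = \left(\frac{9}{7}\right)^{2} = \frac{81}{49}$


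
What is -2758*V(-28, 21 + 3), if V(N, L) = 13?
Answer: -35854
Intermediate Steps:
-2758*V(-28, 21 + 3) = -2758*13 = -35854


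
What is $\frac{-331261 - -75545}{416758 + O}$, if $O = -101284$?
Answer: $- \frac{127858}{157737} \approx -0.81058$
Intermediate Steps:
$\frac{-331261 - -75545}{416758 + O} = \frac{-331261 - -75545}{416758 - 101284} = \frac{-331261 + \left(-39647 + 115192\right)}{315474} = \left(-331261 + 75545\right) \frac{1}{315474} = \left(-255716\right) \frac{1}{315474} = - \frac{127858}{157737}$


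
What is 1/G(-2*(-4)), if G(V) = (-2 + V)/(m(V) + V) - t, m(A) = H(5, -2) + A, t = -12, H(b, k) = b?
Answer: 7/86 ≈ 0.081395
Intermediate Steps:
m(A) = 5 + A
G(V) = 12 + (-2 + V)/(5 + 2*V) (G(V) = (-2 + V)/((5 + V) + V) - 1*(-12) = (-2 + V)/(5 + 2*V) + 12 = 12 + (-2 + V)/(5 + 2*V))
1/G(-2*(-4)) = 1/((58 + 25*(-2*(-4)))/(5 + 2*(-2*(-4)))) = 1/((58 + 25*8)/(5 + 2*8)) = 1/((58 + 200)/(5 + 16)) = 1/(258/21) = 1/((1/21)*258) = 1/(86/7) = 7/86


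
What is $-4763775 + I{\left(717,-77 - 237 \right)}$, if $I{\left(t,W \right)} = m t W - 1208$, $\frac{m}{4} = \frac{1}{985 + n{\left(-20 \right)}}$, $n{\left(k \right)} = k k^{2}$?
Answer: $- \frac{33425455193}{7015} \approx -4.7649 \cdot 10^{6}$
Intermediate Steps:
$n{\left(k \right)} = k^{3}$
$m = - \frac{4}{7015}$ ($m = \frac{4}{985 + \left(-20\right)^{3}} = \frac{4}{985 - 8000} = \frac{4}{-7015} = 4 \left(- \frac{1}{7015}\right) = - \frac{4}{7015} \approx -0.00057021$)
$I{\left(t,W \right)} = -1208 - \frac{4 W t}{7015}$ ($I{\left(t,W \right)} = - \frac{4 t}{7015} W - 1208 = - \frac{4 W t}{7015} - 1208 = -1208 - \frac{4 W t}{7015}$)
$-4763775 + I{\left(717,-77 - 237 \right)} = -4763775 - \left(1208 + \frac{4}{7015} \left(-77 - 237\right) 717\right) = -4763775 - \left(1208 - \frac{900552}{7015}\right) = -4763775 + \left(-1208 + \frac{900552}{7015}\right) = -4763775 - \frac{7573568}{7015} = - \frac{33425455193}{7015}$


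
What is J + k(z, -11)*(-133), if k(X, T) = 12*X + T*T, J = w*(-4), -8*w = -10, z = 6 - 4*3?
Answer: -6522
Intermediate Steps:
z = -6 (z = 6 - 12 = -6)
w = 5/4 (w = -⅛*(-10) = 5/4 ≈ 1.2500)
J = -5 (J = (5/4)*(-4) = -5)
k(X, T) = T² + 12*X (k(X, T) = 12*X + T² = T² + 12*X)
J + k(z, -11)*(-133) = -5 + ((-11)² + 12*(-6))*(-133) = -5 + (121 - 72)*(-133) = -5 + 49*(-133) = -5 - 6517 = -6522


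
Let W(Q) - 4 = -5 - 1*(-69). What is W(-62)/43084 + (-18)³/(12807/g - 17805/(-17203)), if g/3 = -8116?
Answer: -974489579941835/85049937887 ≈ -11458.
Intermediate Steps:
g = -24348 (g = 3*(-8116) = -24348)
W(Q) = 68 (W(Q) = 4 + (-5 - 1*(-69)) = 4 + (-5 + 69) = 4 + 64 = 68)
W(-62)/43084 + (-18)³/(12807/g - 17805/(-17203)) = 68/43084 + (-18)³/(12807/(-24348) - 17805/(-17203)) = 68*(1/43084) - 5832/(12807*(-1/24348) - 17805*(-1/17203)) = 17/10771 - 5832/(-4269/8116 + 17805/17203) = 17/10771 - 5832/71065773/139619548 = 17/10771 - 5832*139619548/71065773 = 17/10771 - 90473467104/7896197 = -974489579941835/85049937887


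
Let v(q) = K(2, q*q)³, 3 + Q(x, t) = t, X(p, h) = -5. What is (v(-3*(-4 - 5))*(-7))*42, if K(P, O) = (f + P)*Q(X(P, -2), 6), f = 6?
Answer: -4064256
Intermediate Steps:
Q(x, t) = -3 + t
K(P, O) = 18 + 3*P (K(P, O) = (6 + P)*(-3 + 6) = (6 + P)*3 = 18 + 3*P)
v(q) = 13824 (v(q) = (18 + 3*2)³ = (18 + 6)³ = 24³ = 13824)
(v(-3*(-4 - 5))*(-7))*42 = (13824*(-7))*42 = -96768*42 = -4064256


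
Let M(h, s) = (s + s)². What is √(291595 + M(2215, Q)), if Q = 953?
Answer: 19*√10871 ≈ 1981.0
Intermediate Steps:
M(h, s) = 4*s² (M(h, s) = (2*s)² = 4*s²)
√(291595 + M(2215, Q)) = √(291595 + 4*953²) = √(291595 + 4*908209) = √(291595 + 3632836) = √3924431 = 19*√10871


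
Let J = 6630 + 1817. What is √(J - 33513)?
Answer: I*√25066 ≈ 158.32*I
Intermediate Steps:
J = 8447
√(J - 33513) = √(8447 - 33513) = √(-25066) = I*√25066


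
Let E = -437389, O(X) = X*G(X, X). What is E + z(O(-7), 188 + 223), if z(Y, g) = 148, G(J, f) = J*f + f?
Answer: -437241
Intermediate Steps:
G(J, f) = f + J*f
O(X) = X²*(1 + X) (O(X) = X*(X*(1 + X)) = X²*(1 + X))
E + z(O(-7), 188 + 223) = -437389 + 148 = -437241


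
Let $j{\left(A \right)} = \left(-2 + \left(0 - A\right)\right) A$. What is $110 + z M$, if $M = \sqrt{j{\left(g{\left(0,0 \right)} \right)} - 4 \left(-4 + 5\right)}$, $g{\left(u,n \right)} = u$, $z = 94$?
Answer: $110 + 188 i \approx 110.0 + 188.0 i$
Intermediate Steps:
$j{\left(A \right)} = A \left(-2 - A\right)$ ($j{\left(A \right)} = \left(-2 - A\right) A = A \left(-2 - A\right)$)
$M = 2 i$ ($M = \sqrt{\left(-1\right) 0 \left(2 + 0\right) - 4 \left(-4 + 5\right)} = \sqrt{\left(-1\right) 0 \cdot 2 - 4} = \sqrt{0 - 4} = \sqrt{-4} = 2 i \approx 2.0 i$)
$110 + z M = 110 + 94 \cdot 2 i = 110 + 188 i$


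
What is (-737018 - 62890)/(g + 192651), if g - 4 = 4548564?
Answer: -799908/4741219 ≈ -0.16871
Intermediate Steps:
g = 4548568 (g = 4 + 4548564 = 4548568)
(-737018 - 62890)/(g + 192651) = (-737018 - 62890)/(4548568 + 192651) = -799908/4741219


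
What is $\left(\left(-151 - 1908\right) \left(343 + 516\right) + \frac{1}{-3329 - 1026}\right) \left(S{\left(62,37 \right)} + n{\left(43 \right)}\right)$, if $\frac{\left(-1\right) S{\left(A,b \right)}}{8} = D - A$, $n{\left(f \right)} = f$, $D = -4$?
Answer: $- \frac{4398187886676}{4355} \approx -1.0099 \cdot 10^{9}$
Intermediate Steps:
$S{\left(A,b \right)} = 32 + 8 A$ ($S{\left(A,b \right)} = - 8 \left(-4 - A\right) = 32 + 8 A$)
$\left(\left(-151 - 1908\right) \left(343 + 516\right) + \frac{1}{-3329 - 1026}\right) \left(S{\left(62,37 \right)} + n{\left(43 \right)}\right) = \left(\left(-151 - 1908\right) \left(343 + 516\right) + \frac{1}{-3329 - 1026}\right) \left(\left(32 + 8 \cdot 62\right) + 43\right) = \left(\left(-2059\right) 859 + \frac{1}{-4355}\right) \left(\left(32 + 496\right) + 43\right) = \left(-1768681 - \frac{1}{4355}\right) \left(528 + 43\right) = \left(- \frac{7702605756}{4355}\right) 571 = - \frac{4398187886676}{4355}$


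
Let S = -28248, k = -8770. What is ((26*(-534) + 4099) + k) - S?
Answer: 9693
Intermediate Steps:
((26*(-534) + 4099) + k) - S = ((26*(-534) + 4099) - 8770) - 1*(-28248) = ((-13884 + 4099) - 8770) + 28248 = (-9785 - 8770) + 28248 = -18555 + 28248 = 9693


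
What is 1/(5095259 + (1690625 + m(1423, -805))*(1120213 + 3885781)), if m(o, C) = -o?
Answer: 1/8456140172047 ≈ 1.1826e-13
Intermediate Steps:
1/(5095259 + (1690625 + m(1423, -805))*(1120213 + 3885781)) = 1/(5095259 + (1690625 - 1*1423)*(1120213 + 3885781)) = 1/(5095259 + (1690625 - 1423)*5005994) = 1/(5095259 + 1689202*5005994) = 1/(5095259 + 8456135076788) = 1/8456140172047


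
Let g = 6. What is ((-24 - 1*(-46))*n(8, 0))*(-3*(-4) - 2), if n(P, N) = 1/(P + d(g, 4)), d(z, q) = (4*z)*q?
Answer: 55/26 ≈ 2.1154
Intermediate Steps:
d(z, q) = 4*q*z
n(P, N) = 1/(96 + P) (n(P, N) = 1/(P + 4*4*6) = 1/(P + 96) = 1/(96 + P))
((-24 - 1*(-46))*n(8, 0))*(-3*(-4) - 2) = ((-24 - 1*(-46))/(96 + 8))*(-3*(-4) - 2) = ((-24 + 46)/104)*(12 - 2) = (22*(1/104))*10 = (11/52)*10 = 55/26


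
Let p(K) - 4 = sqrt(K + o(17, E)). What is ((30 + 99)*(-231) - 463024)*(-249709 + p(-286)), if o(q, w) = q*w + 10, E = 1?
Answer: 123060367215 - 492823*I*sqrt(259) ≈ 1.2306e+11 - 7.9312e+6*I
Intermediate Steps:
o(q, w) = 10 + q*w
p(K) = 4 + sqrt(27 + K) (p(K) = 4 + sqrt(K + (10 + 17*1)) = 4 + sqrt(K + (10 + 17)) = 4 + sqrt(K + 27) = 4 + sqrt(27 + K))
((30 + 99)*(-231) - 463024)*(-249709 + p(-286)) = ((30 + 99)*(-231) - 463024)*(-249709 + (4 + sqrt(27 - 286))) = (129*(-231) - 463024)*(-249709 + (4 + sqrt(-259))) = (-29799 - 463024)*(-249709 + (4 + I*sqrt(259))) = -492823*(-249705 + I*sqrt(259)) = 123060367215 - 492823*I*sqrt(259)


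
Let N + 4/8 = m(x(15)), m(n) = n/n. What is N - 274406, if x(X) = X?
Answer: -548811/2 ≈ -2.7441e+5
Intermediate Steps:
m(n) = 1
N = ½ (N = -½ + 1 = ½ ≈ 0.50000)
N - 274406 = ½ - 274406 = -548811/2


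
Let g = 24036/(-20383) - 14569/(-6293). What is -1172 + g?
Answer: -150186995289/128270219 ≈ -1170.9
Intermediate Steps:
g = 145701379/128270219 (g = 24036*(-1/20383) - 14569*(-1/6293) = -24036/20383 + 14569/6293 = 145701379/128270219 ≈ 1.1359)
-1172 + g = -1172 + 145701379/128270219 = -150186995289/128270219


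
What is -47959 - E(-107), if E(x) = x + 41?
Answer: -47893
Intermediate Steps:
E(x) = 41 + x
-47959 - E(-107) = -47959 - (41 - 107) = -47959 - 1*(-66) = -47959 + 66 = -47893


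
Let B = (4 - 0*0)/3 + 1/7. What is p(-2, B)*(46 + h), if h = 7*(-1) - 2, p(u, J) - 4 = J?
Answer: 4255/21 ≈ 202.62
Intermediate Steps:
B = 31/21 (B = (4 - 1*0)*(⅓) + 1*(⅐) = (4 + 0)*(⅓) + ⅐ = 4*(⅓) + ⅐ = 4/3 + ⅐ = 31/21 ≈ 1.4762)
p(u, J) = 4 + J
h = -9 (h = -7 - 2 = -9)
p(-2, B)*(46 + h) = (4 + 31/21)*(46 - 9) = (115/21)*37 = 4255/21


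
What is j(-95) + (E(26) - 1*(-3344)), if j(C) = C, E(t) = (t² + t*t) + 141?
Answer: 4742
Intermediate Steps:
E(t) = 141 + 2*t² (E(t) = (t² + t²) + 141 = 2*t² + 141 = 141 + 2*t²)
j(-95) + (E(26) - 1*(-3344)) = -95 + ((141 + 2*26²) - 1*(-3344)) = -95 + ((141 + 2*676) + 3344) = -95 + ((141 + 1352) + 3344) = -95 + (1493 + 3344) = -95 + 4837 = 4742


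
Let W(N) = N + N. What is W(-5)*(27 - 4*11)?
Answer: 170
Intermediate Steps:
W(N) = 2*N
W(-5)*(27 - 4*11) = (2*(-5))*(27 - 4*11) = -10*(27 - 44) = -10*(-17) = 170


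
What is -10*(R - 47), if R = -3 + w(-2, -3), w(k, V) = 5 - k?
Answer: 430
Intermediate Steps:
R = 4 (R = -3 + (5 - 1*(-2)) = -3 + (5 + 2) = -3 + 7 = 4)
-10*(R - 47) = -10*(4 - 47) = -10*(-43) = 430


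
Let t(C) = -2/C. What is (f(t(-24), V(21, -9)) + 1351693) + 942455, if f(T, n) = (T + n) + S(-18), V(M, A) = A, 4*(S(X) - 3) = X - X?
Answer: 27529705/12 ≈ 2.2941e+6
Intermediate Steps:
S(X) = 3 (S(X) = 3 + (X - X)/4 = 3 + (¼)*0 = 3 + 0 = 3)
f(T, n) = 3 + T + n (f(T, n) = (T + n) + 3 = 3 + T + n)
(f(t(-24), V(21, -9)) + 1351693) + 942455 = ((3 - 2/(-24) - 9) + 1351693) + 942455 = ((3 - 2*(-1/24) - 9) + 1351693) + 942455 = ((3 + 1/12 - 9) + 1351693) + 942455 = (-71/12 + 1351693) + 942455 = 16220245/12 + 942455 = 27529705/12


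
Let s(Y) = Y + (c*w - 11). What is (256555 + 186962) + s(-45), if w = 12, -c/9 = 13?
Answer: 442057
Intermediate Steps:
c = -117 (c = -9*13 = -117)
s(Y) = -1415 + Y (s(Y) = Y + (-117*12 - 11) = Y + (-1404 - 11) = Y - 1415 = -1415 + Y)
(256555 + 186962) + s(-45) = (256555 + 186962) + (-1415 - 45) = 443517 - 1460 = 442057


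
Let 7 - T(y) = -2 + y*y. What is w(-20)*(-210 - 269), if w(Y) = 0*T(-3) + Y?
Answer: 9580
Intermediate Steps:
T(y) = 9 - y² (T(y) = 7 - (-2 + y*y) = 7 - (-2 + y²) = 7 + (2 - y²) = 9 - y²)
w(Y) = Y (w(Y) = 0*(9 - 1*(-3)²) + Y = 0*(9 - 1*9) + Y = 0*(9 - 9) + Y = 0*0 + Y = 0 + Y = Y)
w(-20)*(-210 - 269) = -20*(-210 - 269) = -20*(-479) = 9580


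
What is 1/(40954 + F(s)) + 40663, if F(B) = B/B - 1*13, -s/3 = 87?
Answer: 1664824547/40942 ≈ 40663.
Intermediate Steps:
s = -261 (s = -3*87 = -261)
F(B) = -12 (F(B) = 1 - 13 = -12)
1/(40954 + F(s)) + 40663 = 1/(40954 - 12) + 40663 = 1/40942 + 40663 = 1664824547/40942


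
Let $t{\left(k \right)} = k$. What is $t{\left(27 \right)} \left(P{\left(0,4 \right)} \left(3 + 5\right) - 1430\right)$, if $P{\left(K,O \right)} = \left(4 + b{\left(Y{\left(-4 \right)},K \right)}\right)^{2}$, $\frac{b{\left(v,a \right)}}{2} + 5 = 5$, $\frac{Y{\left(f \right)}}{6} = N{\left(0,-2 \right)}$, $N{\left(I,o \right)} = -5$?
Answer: $-35154$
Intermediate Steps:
$Y{\left(f \right)} = -30$ ($Y{\left(f \right)} = 6 \left(-5\right) = -30$)
$b{\left(v,a \right)} = 0$ ($b{\left(v,a \right)} = -10 + 2 \cdot 5 = -10 + 10 = 0$)
$P{\left(K,O \right)} = 16$ ($P{\left(K,O \right)} = \left(4 + 0\right)^{2} = 4^{2} = 16$)
$t{\left(27 \right)} \left(P{\left(0,4 \right)} \left(3 + 5\right) - 1430\right) = 27 \left(16 \left(3 + 5\right) - 1430\right) = 27 \left(16 \cdot 8 - 1430\right) = 27 \left(128 - 1430\right) = 27 \left(-1302\right) = -35154$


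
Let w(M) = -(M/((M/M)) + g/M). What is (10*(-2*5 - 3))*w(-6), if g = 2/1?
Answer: -2470/3 ≈ -823.33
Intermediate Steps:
g = 2 (g = 2*1 = 2)
w(M) = -M - 2/M (w(M) = -(M/((M/M)) + 2/M) = -(M/1 + 2/M) = -(M*1 + 2/M) = -(M + 2/M) = -M - 2/M)
(10*(-2*5 - 3))*w(-6) = (10*(-2*5 - 3))*(-1*(-6) - 2/(-6)) = (10*(-10 - 3))*(6 - 2*(-⅙)) = (10*(-13))*(6 + ⅓) = -130*19/3 = -2470/3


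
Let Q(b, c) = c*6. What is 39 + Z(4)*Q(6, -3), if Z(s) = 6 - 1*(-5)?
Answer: -159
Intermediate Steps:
Z(s) = 11 (Z(s) = 6 + 5 = 11)
Q(b, c) = 6*c
39 + Z(4)*Q(6, -3) = 39 + 11*(6*(-3)) = 39 + 11*(-18) = 39 - 198 = -159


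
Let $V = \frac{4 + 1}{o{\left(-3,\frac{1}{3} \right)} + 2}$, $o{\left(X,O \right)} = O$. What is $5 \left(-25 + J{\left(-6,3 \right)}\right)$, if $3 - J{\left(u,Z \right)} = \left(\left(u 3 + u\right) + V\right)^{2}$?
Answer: $- \frac{122435}{49} \approx -2498.7$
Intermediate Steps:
$V = \frac{15}{7}$ ($V = \frac{4 + 1}{\frac{1}{3} + 2} = \frac{5}{\frac{1}{3} + 2} = \frac{5}{\frac{7}{3}} = 5 \cdot \frac{3}{7} = \frac{15}{7} \approx 2.1429$)
$J{\left(u,Z \right)} = 3 - \left(\frac{15}{7} + 4 u\right)^{2}$ ($J{\left(u,Z \right)} = 3 - \left(\left(u 3 + u\right) + \frac{15}{7}\right)^{2} = 3 - \left(\left(3 u + u\right) + \frac{15}{7}\right)^{2} = 3 - \left(4 u + \frac{15}{7}\right)^{2} = 3 - \left(\frac{15}{7} + 4 u\right)^{2}$)
$5 \left(-25 + J{\left(-6,3 \right)}\right) = 5 \left(-25 + \left(3 - \frac{\left(15 + 28 \left(-6\right)\right)^{2}}{49}\right)\right) = 5 \left(-25 + \left(3 - \frac{\left(15 - 168\right)^{2}}{49}\right)\right) = 5 \left(-25 + \left(3 - \frac{\left(-153\right)^{2}}{49}\right)\right) = 5 \left(-25 + \left(3 - \frac{23409}{49}\right)\right) = 5 \left(-25 - \frac{23262}{49}\right) = 5 \left(- \frac{24487}{49}\right) = - \frac{122435}{49}$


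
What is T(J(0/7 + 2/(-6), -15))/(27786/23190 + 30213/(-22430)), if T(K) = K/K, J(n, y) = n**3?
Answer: -17338390/2579983 ≈ -6.7204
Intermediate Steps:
T(K) = 1
T(J(0/7 + 2/(-6), -15))/(27786/23190 + 30213/(-22430)) = 1/(27786/23190 + 30213/(-22430)) = 1/(27786*(1/23190) + 30213*(-1/22430)) = 1/(4631/3865 - 30213/22430) = 1/(-2579983/17338390) = 1*(-17338390/2579983) = -17338390/2579983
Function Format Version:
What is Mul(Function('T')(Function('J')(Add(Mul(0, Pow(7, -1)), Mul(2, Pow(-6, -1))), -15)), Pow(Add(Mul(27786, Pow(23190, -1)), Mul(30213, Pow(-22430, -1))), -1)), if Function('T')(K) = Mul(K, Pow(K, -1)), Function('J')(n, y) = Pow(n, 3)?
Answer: Rational(-17338390, 2579983) ≈ -6.7204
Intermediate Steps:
Function('T')(K) = 1
Mul(Function('T')(Function('J')(Add(Mul(0, Pow(7, -1)), Mul(2, Pow(-6, -1))), -15)), Pow(Add(Mul(27786, Pow(23190, -1)), Mul(30213, Pow(-22430, -1))), -1)) = Mul(1, Pow(Add(Mul(27786, Pow(23190, -1)), Mul(30213, Pow(-22430, -1))), -1)) = Mul(1, Pow(Add(Mul(27786, Rational(1, 23190)), Mul(30213, Rational(-1, 22430))), -1)) = Mul(1, Pow(Add(Rational(4631, 3865), Rational(-30213, 22430)), -1)) = Mul(1, Pow(Rational(-2579983, 17338390), -1)) = Mul(1, Rational(-17338390, 2579983)) = Rational(-17338390, 2579983)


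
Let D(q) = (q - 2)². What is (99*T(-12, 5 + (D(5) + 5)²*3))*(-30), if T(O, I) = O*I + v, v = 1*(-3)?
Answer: 21143430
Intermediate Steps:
v = -3
D(q) = (-2 + q)²
T(O, I) = -3 + I*O (T(O, I) = O*I - 3 = I*O - 3 = -3 + I*O)
(99*T(-12, 5 + (D(5) + 5)²*3))*(-30) = (99*(-3 + (5 + ((-2 + 5)² + 5)²*3)*(-12)))*(-30) = (99*(-3 + (5 + (3² + 5)²*3)*(-12)))*(-30) = (99*(-3 + (5 + (9 + 5)²*3)*(-12)))*(-30) = (99*(-3 + (5 + 14²*3)*(-12)))*(-30) = (99*(-3 + (5 + 196*3)*(-12)))*(-30) = (99*(-3 + (5 + 588)*(-12)))*(-30) = (99*(-3 + 593*(-12)))*(-30) = (99*(-3 - 7116))*(-30) = (99*(-7119))*(-30) = -704781*(-30) = 21143430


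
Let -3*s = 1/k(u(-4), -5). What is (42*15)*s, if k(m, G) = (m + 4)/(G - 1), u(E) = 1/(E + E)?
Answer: 10080/31 ≈ 325.16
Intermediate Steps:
u(E) = 1/(2*E)
k(m, G) = (4 + m)/(-1 + G)
s = 16/31 (s = -(-1 - 5)/(4 + (1/2)/(-4))/3 = -(-6/(4 + (1/2)*(-1/4)))/3 = -(-6/(4 - 1/8))/3 = -1/(3*((-1/6*31/8))) = -1/(3*(-31/48)) = -1/3*(-48/31) = 16/31 ≈ 0.51613)
(42*15)*s = (42*15)*(16/31) = 630*(16/31) = 10080/31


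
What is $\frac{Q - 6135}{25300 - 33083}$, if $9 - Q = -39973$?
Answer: $- \frac{187}{43} \approx -4.3488$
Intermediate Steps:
$Q = 39982$ ($Q = 9 - -39973 = 9 + 39973 = 39982$)
$\frac{Q - 6135}{25300 - 33083} = \frac{39982 - 6135}{25300 - 33083} = \frac{33847}{-7783} = 33847 \left(- \frac{1}{7783}\right) = - \frac{187}{43}$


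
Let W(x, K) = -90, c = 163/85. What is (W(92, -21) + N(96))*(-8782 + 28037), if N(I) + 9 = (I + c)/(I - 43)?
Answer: -1685474872/901 ≈ -1.8707e+6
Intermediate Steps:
c = 163/85 (c = 163*(1/85) = 163/85 ≈ 1.9176)
N(I) = -9 + (163/85 + I)/(-43 + I) (N(I) = -9 + (I + 163/85)/(I - 43) = -9 + (163/85 + I)/(-43 + I))
(W(92, -21) + N(96))*(-8782 + 28037) = (-90 + 2*(16529 - 340*96)/(85*(-43 + 96)))*(-8782 + 28037) = (-90 + (2/85)*(16529 - 32640)/53)*19255 = (-90 + (2/85)*(1/53)*(-16111))*19255 = (-90 - 32222/4505)*19255 = -437672/4505*19255 = -1685474872/901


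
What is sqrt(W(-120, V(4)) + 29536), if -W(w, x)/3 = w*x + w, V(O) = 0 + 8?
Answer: 2*sqrt(8194) ≈ 181.04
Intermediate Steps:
V(O) = 8
W(w, x) = -3*w - 3*w*x (W(w, x) = -3*(w*x + w) = -3*(w + w*x) = -3*w - 3*w*x)
sqrt(W(-120, V(4)) + 29536) = sqrt(-3*(-120)*(1 + 8) + 29536) = sqrt(-3*(-120)*9 + 29536) = sqrt(3240 + 29536) = sqrt(32776) = 2*sqrt(8194)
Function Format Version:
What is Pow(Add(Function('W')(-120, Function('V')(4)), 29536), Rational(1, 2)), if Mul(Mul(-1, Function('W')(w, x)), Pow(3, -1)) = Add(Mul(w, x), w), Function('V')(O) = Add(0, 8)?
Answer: Mul(2, Pow(8194, Rational(1, 2))) ≈ 181.04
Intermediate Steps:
Function('V')(O) = 8
Function('W')(w, x) = Add(Mul(-3, w), Mul(-3, w, x)) (Function('W')(w, x) = Mul(-3, Add(Mul(w, x), w)) = Mul(-3, Add(w, Mul(w, x))) = Add(Mul(-3, w), Mul(-3, w, x)))
Pow(Add(Function('W')(-120, Function('V')(4)), 29536), Rational(1, 2)) = Pow(Add(Mul(-3, -120, Add(1, 8)), 29536), Rational(1, 2)) = Pow(Add(Mul(-3, -120, 9), 29536), Rational(1, 2)) = Pow(Add(3240, 29536), Rational(1, 2)) = Pow(32776, Rational(1, 2)) = Mul(2, Pow(8194, Rational(1, 2)))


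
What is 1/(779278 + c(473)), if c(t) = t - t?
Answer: 1/779278 ≈ 1.2832e-6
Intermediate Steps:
c(t) = 0
1/(779278 + c(473)) = 1/(779278 + 0) = 1/779278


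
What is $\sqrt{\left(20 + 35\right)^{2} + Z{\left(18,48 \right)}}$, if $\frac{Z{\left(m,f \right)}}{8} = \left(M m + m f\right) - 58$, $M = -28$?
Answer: $\sqrt{5441} \approx 73.763$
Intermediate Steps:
$Z{\left(m,f \right)} = -464 - 224 m + 8 f m$ ($Z{\left(m,f \right)} = 8 \left(\left(- 28 m + m f\right) - 58\right) = 8 \left(\left(- 28 m + f m\right) - 58\right) = 8 \left(-58 - 28 m + f m\right) = -464 - 224 m + 8 f m$)
$\sqrt{\left(20 + 35\right)^{2} + Z{\left(18,48 \right)}} = \sqrt{\left(20 + 35\right)^{2} - \left(4496 - 6912\right)} = \sqrt{55^{2} - -2416} = \sqrt{3025 + 2416} = \sqrt{5441}$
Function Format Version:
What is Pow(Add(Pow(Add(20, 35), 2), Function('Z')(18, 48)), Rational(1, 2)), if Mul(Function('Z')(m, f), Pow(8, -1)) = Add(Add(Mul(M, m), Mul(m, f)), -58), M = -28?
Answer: Pow(5441, Rational(1, 2)) ≈ 73.763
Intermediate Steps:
Function('Z')(m, f) = Add(-464, Mul(-224, m), Mul(8, f, m)) (Function('Z')(m, f) = Mul(8, Add(Add(Mul(-28, m), Mul(m, f)), -58)) = Mul(8, Add(Add(Mul(-28, m), Mul(f, m)), -58)) = Mul(8, Add(-58, Mul(-28, m), Mul(f, m))) = Add(-464, Mul(-224, m), Mul(8, f, m)))
Pow(Add(Pow(Add(20, 35), 2), Function('Z')(18, 48)), Rational(1, 2)) = Pow(Add(Pow(Add(20, 35), 2), Add(-464, Mul(-224, 18), Mul(8, 48, 18))), Rational(1, 2)) = Pow(Add(Pow(55, 2), Add(-464, -4032, 6912)), Rational(1, 2)) = Pow(Add(3025, 2416), Rational(1, 2)) = Pow(5441, Rational(1, 2))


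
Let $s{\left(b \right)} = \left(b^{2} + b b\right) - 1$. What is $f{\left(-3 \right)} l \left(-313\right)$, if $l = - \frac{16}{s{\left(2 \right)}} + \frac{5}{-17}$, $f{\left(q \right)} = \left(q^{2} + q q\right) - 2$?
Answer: $\frac{1537456}{119} \approx 12920.0$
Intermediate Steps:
$f{\left(q \right)} = -2 + 2 q^{2}$ ($f{\left(q \right)} = \left(q^{2} + q^{2}\right) - 2 = 2 q^{2} - 2 = -2 + 2 q^{2}$)
$s{\left(b \right)} = -1 + 2 b^{2}$ ($s{\left(b \right)} = \left(b^{2} + b^{2}\right) - 1 = 2 b^{2} - 1 = -1 + 2 b^{2}$)
$l = - \frac{307}{119}$ ($l = - \frac{16}{-1 + 2 \cdot 2^{2}} + \frac{5}{-17} = - \frac{16}{-1 + 2 \cdot 4} + 5 \left(- \frac{1}{17}\right) = - \frac{16}{-1 + 8} - \frac{5}{17} = - \frac{16}{7} - \frac{5}{17} = - \frac{307}{119} \approx -2.5798$)
$f{\left(-3 \right)} l \left(-313\right) = \left(-2 + 2 \left(-3\right)^{2}\right) \left(- \frac{307}{119}\right) \left(-313\right) = \left(-2 + 2 \cdot 9\right) \left(- \frac{307}{119}\right) \left(-313\right) = \left(-2 + 18\right) \left(- \frac{307}{119}\right) \left(-313\right) = 16 \left(- \frac{307}{119}\right) \left(-313\right) = \left(- \frac{4912}{119}\right) \left(-313\right) = \frac{1537456}{119}$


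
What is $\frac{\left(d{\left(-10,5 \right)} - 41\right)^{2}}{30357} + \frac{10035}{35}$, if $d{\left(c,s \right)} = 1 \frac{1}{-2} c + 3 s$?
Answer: $\frac{6769954}{23611} \approx 286.73$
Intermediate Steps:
$d{\left(c,s \right)} = 3 s - \frac{c}{2}$ ($d{\left(c,s \right)} = 1 \left(- \frac{1}{2}\right) c + 3 s = - \frac{c}{2} + 3 s = 3 s - \frac{c}{2}$)
$\frac{\left(d{\left(-10,5 \right)} - 41\right)^{2}}{30357} + \frac{10035}{35} = \frac{\left(\left(3 \cdot 5 - -5\right) - 41\right)^{2}}{30357} + \frac{10035}{35} = \left(\left(15 + 5\right) - 41\right)^{2} \cdot \frac{1}{30357} + 10035 \cdot \frac{1}{35} = \left(20 - 41\right)^{2} \cdot \frac{1}{30357} + \frac{2007}{7} = \left(-21\right)^{2} \cdot \frac{1}{30357} + \frac{2007}{7} = 441 \cdot \frac{1}{30357} + \frac{2007}{7} = \frac{49}{3373} + \frac{2007}{7} = \frac{6769954}{23611}$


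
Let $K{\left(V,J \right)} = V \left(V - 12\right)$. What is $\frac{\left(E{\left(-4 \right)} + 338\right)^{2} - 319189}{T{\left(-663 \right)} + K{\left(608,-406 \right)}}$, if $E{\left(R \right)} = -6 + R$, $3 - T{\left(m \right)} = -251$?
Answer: $- \frac{70535}{120874} \approx -0.58354$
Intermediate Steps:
$T{\left(m \right)} = 254$ ($T{\left(m \right)} = 3 - -251 = 3 + 251 = 254$)
$K{\left(V,J \right)} = V \left(-12 + V\right)$
$\frac{\left(E{\left(-4 \right)} + 338\right)^{2} - 319189}{T{\left(-663 \right)} + K{\left(608,-406 \right)}} = \frac{\left(\left(-6 - 4\right) + 338\right)^{2} - 319189}{254 + 608 \left(-12 + 608\right)} = \frac{\left(-10 + 338\right)^{2} - 319189}{254 + 608 \cdot 596} = \frac{328^{2} - 319189}{254 + 362368} = \frac{107584 - 319189}{362622} = \left(-211605\right) \frac{1}{362622} = - \frac{70535}{120874}$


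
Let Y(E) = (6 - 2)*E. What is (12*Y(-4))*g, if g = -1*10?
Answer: 1920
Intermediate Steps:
Y(E) = 4*E
g = -10
(12*Y(-4))*g = (12*(4*(-4)))*(-10) = (12*(-16))*(-10) = -192*(-10) = 1920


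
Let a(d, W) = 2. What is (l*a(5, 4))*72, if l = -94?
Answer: -13536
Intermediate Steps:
(l*a(5, 4))*72 = -94*2*72 = -188*72 = -13536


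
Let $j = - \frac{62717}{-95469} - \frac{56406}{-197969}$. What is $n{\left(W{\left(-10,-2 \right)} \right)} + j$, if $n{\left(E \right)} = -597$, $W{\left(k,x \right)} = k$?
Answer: $- \frac{11265440723030}{18899902461} \approx -596.06$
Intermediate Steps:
$j = \frac{17801046187}{18899902461}$ ($j = \left(-62717\right) \left(- \frac{1}{95469}\right) - - \frac{56406}{197969} = \frac{62717}{95469} + \frac{56406}{197969} = \frac{17801046187}{18899902461} \approx 0.94186$)
$n{\left(W{\left(-10,-2 \right)} \right)} + j = -597 + \frac{17801046187}{18899902461} = - \frac{11265440723030}{18899902461}$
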